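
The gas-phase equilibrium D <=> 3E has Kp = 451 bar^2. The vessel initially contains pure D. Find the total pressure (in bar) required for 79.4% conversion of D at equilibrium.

P = 6.79 bar

Let X = conversion of D (basis 1 mol D); extent of reaction ξ = X.
Moles: n_D = 1 − X; n_E = 3X.
n_T = Σnᵢ = 1 + 2X.
Kp = p_E^3 / (p_D) with p_i = (n_i/n_T)·P.
At X = 0.794: the mole-fraction product g(X) = Π y_i^ν_i = 9.796. Since Kp = g(X)·P^{2}, P = (Kp/g)^(1/2) = (451/9.796)^(1/2) = 6.79 bar.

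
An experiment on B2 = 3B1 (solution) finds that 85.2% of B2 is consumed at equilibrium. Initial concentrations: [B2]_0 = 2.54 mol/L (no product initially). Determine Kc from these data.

Let X = conversion of B2.
Concentrations: [B2] = 2.54 − 2.54X; [B1] = 7.62X.
At X = 0.852: [B2] = 0.376, [B1] = 6.49.
Kc = [B1]^3 / ([B2]) = 728 (mol/L)^2.

Kc = 728 (mol/L)^2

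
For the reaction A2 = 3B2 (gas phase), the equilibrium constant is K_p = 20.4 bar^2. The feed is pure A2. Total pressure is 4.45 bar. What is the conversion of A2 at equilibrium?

X = 0.422

Take 1 mol A2 as basis and let X be its fractional conversion, so ξ = X.
Moles: n_A2 = 1 − X; n_B2 = 3X.
Summing: n_T = 1 + 2X.
y_i = n_i/n_T, p_i = y_i·P. K_p = p_B2^3 / (p_A2).
Setting this equal to 20.4 bar^2 and taking the physical root (0 < X < 1) gives X = 0.422.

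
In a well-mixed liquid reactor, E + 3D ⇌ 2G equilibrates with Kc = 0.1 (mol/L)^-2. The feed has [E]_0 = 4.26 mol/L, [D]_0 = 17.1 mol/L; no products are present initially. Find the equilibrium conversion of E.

X = 0.759

Let X = conversion of E; extent ξ = 4.26·X mol/L.
Concentrations: [E] = 4.26 − 4.26X; [D] = 17.1 − 12.8X; [G] = 8.52X.
Kc = [G]^2 / ([E] [D]^3).
Solving Kc = 0.1 for X ∈ (0,1): X = 0.759.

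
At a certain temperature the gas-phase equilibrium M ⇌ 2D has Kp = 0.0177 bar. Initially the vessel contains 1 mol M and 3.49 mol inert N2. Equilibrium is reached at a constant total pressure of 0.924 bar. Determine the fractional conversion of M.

X = 0.138

Basis: 1 mol M initially; let X = conversion of M. Extent ξ = X.
Mole table: n_M = 1 − X; n_D = 2X; n_I = 3.49 (inert).
n_T = Σnᵢ = 4.49 + X.
y_i = n_i/n_T, p_i = y_i·P. Kp = p_D^2 / (p_M).
Substituting and setting equal to 0.0177 bar gives a polynomial in X; the root in (0,1) is X = 0.138.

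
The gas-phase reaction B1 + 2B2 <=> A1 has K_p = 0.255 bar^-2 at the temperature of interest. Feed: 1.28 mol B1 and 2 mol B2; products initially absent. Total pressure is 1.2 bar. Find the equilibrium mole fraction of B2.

Take 2 mol B2 as basis and let X be its fractional conversion, so ξ = X.
At extent ξ: n_B1 = 1.28 − X; n_B2 = 2 − 2X; n_A1 = X.
Summing: n_T = 3.28 − 2X.
With p_i = (n_i/n_T)P, K_p = p_A1 / (p_B1 p_B2^2).
Setting this equal to 0.255 bar^-2 and taking the physical root (0 < X < 1) gives X = 0.138.
Then n_B2 = 1.72, n_T = 3, so y_B2 = 0.574.

y_B2 = 0.574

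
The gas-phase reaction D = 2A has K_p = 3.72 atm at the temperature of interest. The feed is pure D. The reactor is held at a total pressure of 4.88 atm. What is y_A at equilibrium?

Let X = conversion of D (basis 1 mol D); extent of reaction ξ = X.
At extent ξ: n_D = 1 − X; n_A = 2X.
Summing: n_T = 1 + X.
y_i = n_i/n_T, p_i = y_i·P. K_p = p_A^2 / (p_D).
Equating to 3.72 atm and solving on 0 < X < 1: X = 0.400.
Then n_A = 0.8, n_T = 1.4, so y_A = 0.572.

y_A = 0.572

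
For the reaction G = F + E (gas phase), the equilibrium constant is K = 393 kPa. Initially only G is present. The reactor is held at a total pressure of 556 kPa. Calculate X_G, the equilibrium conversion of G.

X = 0.644

Basis: 1 mol G initially; let X = conversion of G. Extent ξ = X.
Moles: n_G = 1 − X; n_F = X; n_E = X.
Summing: n_T = 1 + X.
Mole fractions y_i = n_i/n_T; K = p_F p_E / (p_G) with p_i = y_i·P.
Setting this equal to 393 kPa and taking the physical root (0 < X < 1) gives X = 0.644.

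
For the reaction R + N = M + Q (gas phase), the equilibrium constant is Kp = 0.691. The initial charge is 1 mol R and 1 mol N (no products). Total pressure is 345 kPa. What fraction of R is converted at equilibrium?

Let X = conversion of R (basis 1 mol R); extent of reaction ξ = X.
Moles: n_R = 1 − X; n_N = 1 − X; n_M = X; n_Q = X.
Since Δν = 0, n_T = 2 throughout.
With p_i = (n_i/n_T)P, Kp = p_M p_Q / (p_R p_N).
This yields a degree-2 equation in X; solving on (0,1), X = 0.454.

X = 0.454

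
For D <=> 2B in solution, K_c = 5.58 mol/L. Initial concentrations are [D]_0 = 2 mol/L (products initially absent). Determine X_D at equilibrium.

Let X = conversion of D; extent ξ = 2·X mol/L.
Concentrations: [D] = 2 − 2X; [B] = 4X.
K_c = [B]^2 / ([D]).
Setting equal to 5.58 and solving for X on (0,1) gives X = 0.556.

X = 0.556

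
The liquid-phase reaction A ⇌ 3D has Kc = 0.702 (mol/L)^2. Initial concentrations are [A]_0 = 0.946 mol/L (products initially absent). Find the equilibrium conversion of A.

X = 0.276

Let X = conversion of A; extent ξ = 0.946·X mol/L.
Concentrations: [A] = 0.946 − 0.946X; [D] = 2.84X.
Kc = [D]^3 / ([A]).
Setting equal to 0.702 and solving for X on (0,1) gives X = 0.276.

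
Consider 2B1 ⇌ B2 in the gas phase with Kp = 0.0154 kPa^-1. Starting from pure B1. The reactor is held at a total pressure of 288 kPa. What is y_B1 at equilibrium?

Let X = conversion of B1 (basis 1 mol B1); extent of reaction ξ = 0.5X.
Mole table: n_B1 = 1 − X; n_B2 = 0.5X.
n_T = Σnᵢ = 1 − 0.5X.
Mole fractions y_i = n_i/n_T; Kp = p_B2 / (p_B1^2) with p_i = y_i·P.
Setting this equal to 0.0154 kPa^-1 and taking the physical root (0 < X < 1) gives X = 0.769.
Then n_B1 = 0.231, n_T = 0.615, so y_B1 = 0.375.

y_B1 = 0.375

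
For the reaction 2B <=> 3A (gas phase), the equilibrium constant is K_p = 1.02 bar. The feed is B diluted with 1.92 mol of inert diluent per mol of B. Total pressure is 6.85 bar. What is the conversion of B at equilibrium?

X = 0.376

Basis: 1 mol B initially; let X = conversion of B. Extent ξ = 0.5X.
Species balance: n_B = 1 − X; n_A = 1.5X; n_I = 1.92 (inert).
Total moles n_T = 2.92 + 0.5X.
With p_i = (n_i/n_T)P, K_p = p_A^3 / (p_B^2).
Equating to 1.02 bar and solving on 0 < X < 1: X = 0.376.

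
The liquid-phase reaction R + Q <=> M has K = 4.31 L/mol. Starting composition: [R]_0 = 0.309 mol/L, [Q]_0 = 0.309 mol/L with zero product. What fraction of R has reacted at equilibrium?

Let X = conversion of R; extent ξ = 0.309·X mol/L.
Concentrations: [R] = 0.309 − 0.309X; [Q] = 0.309 − 0.309X; [M] = 0.309X.
K = [M] / ([R] [Q]).
Equating to 4.31 L/mol: the physical root is X = 0.431.

X = 0.431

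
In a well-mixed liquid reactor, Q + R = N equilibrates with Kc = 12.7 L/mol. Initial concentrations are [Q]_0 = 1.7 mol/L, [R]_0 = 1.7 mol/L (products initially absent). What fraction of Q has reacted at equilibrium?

X = 0.807

Let X = conversion of Q; extent ξ = 1.7·X mol/L.
Concentrations: [Q] = 1.7 − 1.7X; [R] = 1.7 − 1.7X; [N] = 1.7X.
Kc = [N] / ([Q] [R]).
Solving Kc = 12.7 for X ∈ (0,1): X = 0.807.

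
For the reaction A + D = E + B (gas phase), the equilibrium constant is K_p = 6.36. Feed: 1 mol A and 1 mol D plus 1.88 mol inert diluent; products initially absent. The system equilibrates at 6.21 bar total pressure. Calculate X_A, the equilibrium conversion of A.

X = 0.716

Let X = conversion of A (basis 1 mol A); extent of reaction ξ = X.
At extent ξ: n_A = 1 − X; n_D = 1 − X; n_E = X; n_B = X; n_I = 1.88 (inert).
Since Δν = 0, n_T = 3.88 throughout.
Mole fractions y_i = n_i/n_T; K_p = p_E p_B / (p_A p_D) with p_i = y_i·P.
Equating to 6.36 and solving on 0 < X < 1: X = 0.716.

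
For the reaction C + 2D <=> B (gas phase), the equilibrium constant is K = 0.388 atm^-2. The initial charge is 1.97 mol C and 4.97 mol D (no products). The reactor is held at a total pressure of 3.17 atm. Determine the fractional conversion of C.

Take 1.97 mol C as basis and let X be its fractional conversion, so ξ = 1.97X.
Mole table: n_C = 1.97 − 1.97X; n_D = 4.97 − 3.94X; n_B = 1.97X.
n_T = Σnᵢ = 6.94 − 3.94X.
With p_i = (n_i/n_T)P, K = p_B / (p_C p_D^2).
Setting this equal to 0.388 atm^-2 and taking the physical root (0 < X < 1) gives X = 0.568.

X = 0.568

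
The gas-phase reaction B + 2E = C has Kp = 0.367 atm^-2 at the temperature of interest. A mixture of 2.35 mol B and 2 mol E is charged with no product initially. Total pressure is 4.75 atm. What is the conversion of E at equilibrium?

X = 0.670

Let X = conversion of E (basis 2 mol E); extent of reaction ξ = X.
Mole table: n_B = 2.35 − X; n_E = 2 − 2X; n_C = X.
Total moles n_T = 4.35 − 2X.
Mole fractions y_i = n_i/n_T; Kp = p_C / (p_B p_E^2) with p_i = y_i·P.
Setting this equal to 0.367 atm^-2 and taking the physical root (0 < X < 1) gives X = 0.670.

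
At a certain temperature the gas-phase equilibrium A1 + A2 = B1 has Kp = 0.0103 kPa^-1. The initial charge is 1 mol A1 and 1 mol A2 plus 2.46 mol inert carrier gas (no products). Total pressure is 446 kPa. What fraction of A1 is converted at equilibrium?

Take 1 mol A1 as basis and let X be its fractional conversion, so ξ = X.
Mole table: n_A1 = 1 − X; n_A2 = 1 − X; n_B1 = X; n_I = 2.46 (inert).
Total moles n_T = 4.46 − X.
Mole fractions y_i = n_i/n_T; Kp = p_B1 / (p_A1 p_A2) with p_i = y_i·P.
Setting this equal to 0.0103 kPa^-1 and taking the physical root (0 < X < 1) gives X = 0.403.

X = 0.403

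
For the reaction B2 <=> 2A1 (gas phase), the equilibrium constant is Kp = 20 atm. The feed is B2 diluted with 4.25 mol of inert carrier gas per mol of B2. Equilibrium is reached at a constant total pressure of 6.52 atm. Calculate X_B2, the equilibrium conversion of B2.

Let X = conversion of B2 (basis 1 mol B2); extent of reaction ξ = X.
Mole table: n_B2 = 1 − X; n_A1 = 2X; n_I = 4.25 (inert).
Summing: n_T = 5.25 + X.
Mole fractions y_i = n_i/n_T; Kp = p_A1^2 / (p_B2) with p_i = y_i·P.
Setting this equal to 20 atm and taking the physical root (0 < X < 1) gives X = 0.847.

X = 0.847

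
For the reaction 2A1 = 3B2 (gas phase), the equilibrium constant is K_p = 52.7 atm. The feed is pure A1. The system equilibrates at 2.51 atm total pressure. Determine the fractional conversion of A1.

Basis: 1 mol A1 initially; let X = conversion of A1. Extent ξ = 0.5X.
Species balance: n_A1 = 1 − X; n_B2 = 1.5X.
Total moles n_T = 1 + 0.5X.
With p_i = (n_i/n_T)P, K_p = p_B2^3 / (p_A1^2).
Equating to 52.7 atm and solving on 0 < X < 1: X = 0.770.

X = 0.770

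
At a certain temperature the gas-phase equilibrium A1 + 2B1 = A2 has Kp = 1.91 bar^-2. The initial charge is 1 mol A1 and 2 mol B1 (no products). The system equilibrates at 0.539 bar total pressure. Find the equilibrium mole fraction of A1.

y_A1 = 0.311

Basis: 1 mol A1 initially; let X = conversion of A1. Extent ξ = X.
Species balance: n_A1 = 1 − X; n_B1 = 2 − 2X; n_A2 = X.
n_T = Σnᵢ = 3 − 2X.
Mole fractions y_i = n_i/n_T; Kp = p_A2 / (p_A1 p_B1^2) with p_i = y_i·P.
Setting this equal to 1.91 bar^-2 and taking the physical root (0 < X < 1) gives X = 0.177.
Then n_A1 = 0.823, n_T = 2.65, so y_A1 = 0.311.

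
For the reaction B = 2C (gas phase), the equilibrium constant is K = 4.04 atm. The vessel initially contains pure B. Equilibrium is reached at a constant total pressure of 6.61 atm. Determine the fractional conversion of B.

Basis: 1 mol B initially; let X = conversion of B. Extent ξ = X.
Species balance: n_B = 1 − X; n_C = 2X.
Summing: n_T = 1 + X.
y_i = n_i/n_T, p_i = y_i·P. K = p_C^2 / (p_B).
Equating to 4.04 atm and solving on 0 < X < 1: X = 0.364.

X = 0.364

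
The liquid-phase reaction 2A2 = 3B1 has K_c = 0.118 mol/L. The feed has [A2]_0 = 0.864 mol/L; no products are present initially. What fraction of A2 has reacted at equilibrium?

Let X = conversion of A2; extent ξ = 0.864X/2 mol/L.
Concentrations: [A2] = 0.864 − 0.864X; [B1] = 1.3X.
K_c = [B1]^3 / ([A2]^2).
Solving K_c = 0.118 for X ∈ (0,1): X = 0.277.

X = 0.277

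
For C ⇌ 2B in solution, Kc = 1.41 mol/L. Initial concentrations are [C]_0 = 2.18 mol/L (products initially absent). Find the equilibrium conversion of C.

Let X = conversion of C; extent ξ = 2.18·X mol/L.
Concentrations: [C] = 2.18 − 2.18X; [B] = 4.36X.
Kc = [B]^2 / ([C]).
This equals 1.41 at X = 0.329 (the root in 0 < X < 1).

X = 0.329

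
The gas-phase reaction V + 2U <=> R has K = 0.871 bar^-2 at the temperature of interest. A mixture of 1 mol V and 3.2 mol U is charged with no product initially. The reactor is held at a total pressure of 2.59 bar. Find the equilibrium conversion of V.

Take 1 mol V as basis and let X be its fractional conversion, so ξ = X.
Mole table: n_V = 1 − X; n_U = 3.2 − 2X; n_R = X.
Summing: n_T = 4.2 − 2X.
y_i = n_i/n_T, p_i = y_i·P. K = p_R / (p_V p_U^2).
Setting this equal to 0.871 bar^-2 and taking the physical root (0 < X < 1) gives X = 0.706.

X = 0.706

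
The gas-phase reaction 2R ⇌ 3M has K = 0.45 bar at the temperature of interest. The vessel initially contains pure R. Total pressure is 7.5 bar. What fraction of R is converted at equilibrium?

Take 1 mol R as basis and let X be its fractional conversion, so ξ = 0.5X.
Mole table: n_R = 1 − X; n_M = 1.5X.
n_T = Σnᵢ = 1 + 0.5X.
Mole fractions y_i = n_i/n_T; K = p_M^3 / (p_R^2) with p_i = y_i·P.
Setting this equal to 0.45 bar and taking the physical root (0 < X < 1) gives X = 0.228.

X = 0.228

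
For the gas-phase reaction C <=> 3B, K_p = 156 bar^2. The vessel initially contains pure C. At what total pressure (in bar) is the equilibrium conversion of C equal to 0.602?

P = 7.16 bar

Take 1 mol C as basis and let X be its fractional conversion, so ξ = X.
Species balance: n_C = 1 − X; n_B = 3X.
Total moles n_T = 1 + 2X.
K_p = p_B^3 / (p_C) with p_i = (n_i/n_T)·P.
At X = 0.602: the mole-fraction product g(X) = Π y_i^ν_i = 3.047. Since K_p = g(X)·P^{2}, P = (K_p/g)^(1/2) = (156/3.047)^(1/2) = 7.16 bar.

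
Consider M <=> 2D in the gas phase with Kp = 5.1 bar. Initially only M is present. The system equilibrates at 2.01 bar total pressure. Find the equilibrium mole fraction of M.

Let X = conversion of M (basis 1 mol M); extent of reaction ξ = X.
At extent ξ: n_M = 1 − X; n_D = 2X.
Summing: n_T = 1 + X.
With p_i = (n_i/n_T)P, Kp = p_D^2 / (p_M).
Substituting and setting equal to 5.1 bar gives a polynomial in X; the root in (0,1) is X = 0.623.
Then n_M = 0.377, n_T = 1.62, so y_M = 0.232.

y_M = 0.232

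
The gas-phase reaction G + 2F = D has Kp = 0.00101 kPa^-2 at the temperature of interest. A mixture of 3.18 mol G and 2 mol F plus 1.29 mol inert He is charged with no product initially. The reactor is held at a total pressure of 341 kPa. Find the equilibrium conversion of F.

Let X = conversion of F (basis 2 mol F); extent of reaction ξ = X.
Mole table: n_G = 3.18 − X; n_F = 2 − 2X; n_D = X; n_I = 1.29 (inert).
Total moles n_T = 6.47 − 2X.
y_i = n_i/n_T, p_i = y_i·P. Kp = p_D / (p_G p_F^2).
Substituting and setting equal to 0.00101 kPa^-2 gives a polynomial in X; the root in (0,1) is X = 0.866.

X = 0.866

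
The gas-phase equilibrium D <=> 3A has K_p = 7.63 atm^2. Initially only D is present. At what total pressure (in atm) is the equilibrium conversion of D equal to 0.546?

P = 1.86 atm

Basis: 1 mol D initially; let X = conversion of D. Extent ξ = X.
Mole table: n_D = 1 − X; n_A = 3X.
n_T = Σnᵢ = 1 + 2X.
K_p = p_A^3 / (p_D) with p_i = (n_i/n_T)·P.
At X = 0.546: the mole-fraction product g(X) = Π y_i^ν_i = 2.212. Since K_p = g(X)·P^{2}, P = (K_p/g)^(1/2) = (7.63/2.212)^(1/2) = 1.86 atm.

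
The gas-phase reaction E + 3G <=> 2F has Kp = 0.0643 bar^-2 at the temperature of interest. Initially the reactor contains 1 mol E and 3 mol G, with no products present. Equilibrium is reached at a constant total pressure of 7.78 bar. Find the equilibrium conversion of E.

X = 0.470

Take 1 mol E as basis and let X be its fractional conversion, so ξ = X.
Mole table: n_E = 1 − X; n_G = 3 − 3X; n_F = 2X.
Total moles n_T = 4 − 2X.
With p_i = (n_i/n_T)P, Kp = p_F^2 / (p_E p_G^3).
Substituting and setting equal to 0.0643 bar^-2 gives a polynomial in X; the root in (0,1) is X = 0.470.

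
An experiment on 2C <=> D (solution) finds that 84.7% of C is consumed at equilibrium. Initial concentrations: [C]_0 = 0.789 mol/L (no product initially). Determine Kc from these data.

Let X = conversion of C.
Concentrations: [C] = 0.789 − 0.789X; [D] = 0.395X.
At X = 0.847: [C] = 0.121, [D] = 0.334.
Kc = [D] / ([C]^2) = 22.9 L/mol.

Kc = 22.9 L/mol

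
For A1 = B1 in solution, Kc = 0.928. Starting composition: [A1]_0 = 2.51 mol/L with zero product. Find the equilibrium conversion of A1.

X = 0.481

Let X = conversion of A1; extent ξ = 2.51·X mol/L.
Concentrations: [A1] = 2.51 − 2.51X; [B1] = 2.51X.
Kc = [B1] / ([A1]).
Solving Kc = 0.928 for X ∈ (0,1): X = 0.481.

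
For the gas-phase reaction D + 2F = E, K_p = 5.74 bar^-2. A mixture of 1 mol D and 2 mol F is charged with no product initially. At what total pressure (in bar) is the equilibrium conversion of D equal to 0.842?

Let X = conversion of D (basis 1 mol D); extent of reaction ξ = X.
Mole table: n_D = 1 − X; n_F = 2 − 2X; n_E = X.
Total moles n_T = 3 − 2X.
K_p = p_E / (p_D p_F^2) with p_i = (n_i/n_T)·P.
At X = 0.842: the mole-fraction product g(X) = Π y_i^ν_i = 92.43. Since K_p = g(X)·P^{-2}, P = (g/K_p)^(1/2) = (92.43/5.74)^(1/2) = 4.01 bar.

P = 4.01 bar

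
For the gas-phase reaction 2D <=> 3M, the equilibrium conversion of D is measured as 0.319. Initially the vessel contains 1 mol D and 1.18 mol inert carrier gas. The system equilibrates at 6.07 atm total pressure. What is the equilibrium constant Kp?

Take 1 mol D as basis and let X be its fractional conversion, so ξ = 0.5X.
At extent ξ: n_D = 1 − X; n_M = 1.5X; n_I = 1.18 (inert).
Summing: n_T = 2.18 + 0.5X.
At X = 0.319: n_D = 0.681, n_M = 0.479, n_T = 2.34.
p_i = (n_i/n_T)·P. Kp = p_M^3 / (p_D^2) = 0.613 atm.

Kp = 0.613 atm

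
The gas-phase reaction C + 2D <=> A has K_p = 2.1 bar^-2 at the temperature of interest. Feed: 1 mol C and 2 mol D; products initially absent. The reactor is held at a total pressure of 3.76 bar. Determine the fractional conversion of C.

Let X = conversion of C (basis 1 mol C); extent of reaction ξ = X.
Species balance: n_C = 1 − X; n_D = 2 − 2X; n_A = X.
Total moles n_T = 3 − 2X.
y_i = n_i/n_T, p_i = y_i·P. K_p = p_A / (p_C p_D^2).
Setting this equal to 2.1 bar^-2 and taking the physical root (0 < X < 1) gives X = 0.759.

X = 0.759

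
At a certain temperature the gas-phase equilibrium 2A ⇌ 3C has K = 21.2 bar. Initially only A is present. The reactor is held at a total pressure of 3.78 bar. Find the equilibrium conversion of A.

X = 0.648

Let X = conversion of A (basis 1 mol A); extent of reaction ξ = 0.5X.
At extent ξ: n_A = 1 − X; n_C = 1.5X.
n_T = Σnᵢ = 1 + 0.5X.
y_i = n_i/n_T, p_i = y_i·P. K = p_C^3 / (p_A^2).
Substituting and setting equal to 21.2 bar gives a polynomial in X; the root in (0,1) is X = 0.648.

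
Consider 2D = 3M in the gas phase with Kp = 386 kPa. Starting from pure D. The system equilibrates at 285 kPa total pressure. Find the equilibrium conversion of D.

Take 1 mol D as basis and let X be its fractional conversion, so ξ = 0.5X.
Mole table: n_D = 1 − X; n_M = 1.5X.
Summing: n_T = 1 + 0.5X.
Mole fractions y_i = n_i/n_T; Kp = p_M^3 / (p_D^2) with p_i = y_i·P.
This yields a degree-3 equation in X; solving on (0,1), X = 0.500.

X = 0.500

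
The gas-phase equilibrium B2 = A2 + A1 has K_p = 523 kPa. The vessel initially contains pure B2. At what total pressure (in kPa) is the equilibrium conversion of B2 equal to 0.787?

Let X = conversion of B2 (basis 1 mol B2); extent of reaction ξ = X.
Mole table: n_B2 = 1 − X; n_A2 = X; n_A1 = X.
Total moles n_T = 1 + X.
K_p = p_A2 p_A1 / (p_B2) with p_i = (n_i/n_T)·P.
At X = 0.787: the mole-fraction product g(X) = Π y_i^ν_i = 1.627. Since K_p = g(X)·P^{1}, P = (K_p/g)^(1/1) = (523/1.627)^(1/1) = 321 kPa.

P = 321 kPa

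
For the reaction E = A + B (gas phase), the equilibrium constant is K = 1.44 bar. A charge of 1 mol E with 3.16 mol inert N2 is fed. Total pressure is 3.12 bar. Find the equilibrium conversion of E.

X = 0.751

Let X = conversion of E (basis 1 mol E); extent of reaction ξ = X.
At extent ξ: n_E = 1 − X; n_A = X; n_B = X; n_I = 3.16 (inert).
Summing: n_T = 4.16 + X.
With p_i = (n_i/n_T)P, K = p_A p_B / (p_E).
Setting this equal to 1.44 bar and taking the physical root (0 < X < 1) gives X = 0.751.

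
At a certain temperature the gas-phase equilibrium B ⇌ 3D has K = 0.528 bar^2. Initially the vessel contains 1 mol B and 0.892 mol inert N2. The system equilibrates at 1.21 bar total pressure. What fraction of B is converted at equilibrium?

X = 0.388

Basis: 1 mol B initially; let X = conversion of B. Extent ξ = X.
Moles: n_B = 1 − X; n_D = 3X; n_I = 0.892 (inert).
Summing: n_T = 1.89 + 2X.
With p_i = (n_i/n_T)P, K = p_D^3 / (p_B).
Equating to 0.528 bar^2 and solving on 0 < X < 1: X = 0.388.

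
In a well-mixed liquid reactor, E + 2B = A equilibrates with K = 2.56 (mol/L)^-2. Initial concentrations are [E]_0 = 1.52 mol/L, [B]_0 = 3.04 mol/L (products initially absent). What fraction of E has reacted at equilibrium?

X = 0.692

Let X = conversion of E; extent ξ = 1.52·X mol/L.
Concentrations: [E] = 1.52 − 1.52X; [B] = 3.04 − 3.04X; [A] = 1.52X.
K = [A] / ([E] [B]^2).
Setting equal to 2.56 and solving for X on (0,1) gives X = 0.692.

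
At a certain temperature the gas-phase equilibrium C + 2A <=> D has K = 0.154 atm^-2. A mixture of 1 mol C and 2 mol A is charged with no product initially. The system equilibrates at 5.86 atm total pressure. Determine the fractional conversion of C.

X = 0.545

Let X = conversion of C (basis 1 mol C); extent of reaction ξ = X.
Species balance: n_C = 1 − X; n_A = 2 − 2X; n_D = X.
n_T = Σnᵢ = 3 − 2X.
With p_i = (n_i/n_T)P, K = p_D / (p_C p_A^2).
Setting this equal to 0.154 atm^-2 and taking the physical root (0 < X < 1) gives X = 0.545.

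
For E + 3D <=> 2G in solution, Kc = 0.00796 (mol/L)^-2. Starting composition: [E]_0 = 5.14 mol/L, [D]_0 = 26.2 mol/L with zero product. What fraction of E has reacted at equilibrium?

Let X = conversion of E; extent ξ = 5.14·X mol/L.
Concentrations: [E] = 5.14 − 5.14X; [D] = 26.2 − 15.4X; [G] = 10.3X.
Kc = [G]^2 / ([E] [D]^3).
This equals 0.00796 at X = 0.684 (the root in 0 < X < 1).

X = 0.684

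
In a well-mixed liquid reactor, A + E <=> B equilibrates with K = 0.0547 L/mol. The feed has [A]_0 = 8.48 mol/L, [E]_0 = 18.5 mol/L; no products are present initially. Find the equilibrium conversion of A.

Let X = conversion of A; extent ξ = 8.48·X mol/L.
Concentrations: [A] = 8.48 − 8.48X; [E] = 18.5 − 8.48X; [B] = 8.48X.
K = [B] / ([A] [E]).
Setting equal to 0.0547 and solving for X on (0,1) gives X = 0.446.

X = 0.446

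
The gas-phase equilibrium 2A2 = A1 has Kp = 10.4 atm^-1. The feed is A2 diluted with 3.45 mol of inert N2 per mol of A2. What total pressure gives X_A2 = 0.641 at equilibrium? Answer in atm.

P = 0.987 atm

Take 1 mol A2 as basis and let X be its fractional conversion, so ξ = 0.5X.
Moles: n_A2 = 1 − X; n_A1 = 0.5X; n_I = 3.45 (inert).
Summing: n_T = 4.45 − 0.5X.
Kp = p_A1 / (p_A2^2) with p_i = (n_i/n_T)·P.
At X = 0.641: the mole-fraction product g(X) = Π y_i^ν_i = 10.27. Since Kp = g(X)·P^{-1}, P = (g/Kp)^(1/1) = (10.27/10.4)^(1/1) = 0.987 atm.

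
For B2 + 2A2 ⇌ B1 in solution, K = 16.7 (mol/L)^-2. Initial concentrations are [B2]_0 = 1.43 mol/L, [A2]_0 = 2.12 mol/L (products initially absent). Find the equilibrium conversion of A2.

X = 0.849

Let X = conversion of A2; extent ξ = 2.12X/2 mol/L.
Concentrations: [B2] = 1.43 − 1.06X; [A2] = 2.12 − 2.12X; [B1] = 1.06X.
K = [B1] / ([B2] [A2]^2).
Setting equal to 16.7 and solving for X on (0,1) gives X = 0.849.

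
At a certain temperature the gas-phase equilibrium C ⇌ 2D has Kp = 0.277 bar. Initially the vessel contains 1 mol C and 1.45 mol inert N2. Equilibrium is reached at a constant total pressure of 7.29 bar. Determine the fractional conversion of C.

Let X = conversion of C (basis 1 mol C); extent of reaction ξ = X.
Moles: n_C = 1 − X; n_D = 2X; n_I = 1.45 (inert).
Summing: n_T = 2.45 + X.
With p_i = (n_i/n_T)P, Kp = p_D^2 / (p_C).
This yields a degree-2 equation in X; solving on (0,1), X = 0.145.

X = 0.145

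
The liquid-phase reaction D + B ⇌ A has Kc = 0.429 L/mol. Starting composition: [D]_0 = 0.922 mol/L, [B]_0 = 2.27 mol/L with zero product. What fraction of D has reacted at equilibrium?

Let X = conversion of D; extent ξ = 0.922·X mol/L.
Concentrations: [D] = 0.922 − 0.922X; [B] = 2.27 − 0.922X; [A] = 0.922X.
Kc = [A] / ([D] [B]).
Solving Kc = 0.429 for X ∈ (0,1): X = 0.444.

X = 0.444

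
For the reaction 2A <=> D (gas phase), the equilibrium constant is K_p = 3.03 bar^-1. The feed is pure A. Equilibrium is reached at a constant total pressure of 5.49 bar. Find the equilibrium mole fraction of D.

y_D = 0.783

Take 1 mol A as basis and let X be its fractional conversion, so ξ = 0.5X.
At extent ξ: n_A = 1 − X; n_D = 0.5X.
n_T = Σnᵢ = 1 − 0.5X.
y_i = n_i/n_T, p_i = y_i·P. K_p = p_D / (p_A^2).
Equating to 3.03 bar^-1 and solving on 0 < X < 1: X = 0.878.
Then n_D = 0.439, n_T = 0.561, so y_D = 0.783.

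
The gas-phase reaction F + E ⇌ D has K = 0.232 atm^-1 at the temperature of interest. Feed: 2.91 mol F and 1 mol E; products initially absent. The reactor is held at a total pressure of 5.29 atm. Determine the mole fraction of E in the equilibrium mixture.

Take 1 mol E as basis and let X be its fractional conversion, so ξ = X.
Mole table: n_F = 2.91 − X; n_E = 1 − X; n_D = X.
n_T = Σnᵢ = 3.91 − X.
y_i = n_i/n_T, p_i = y_i·P. K = p_D / (p_F p_E).
Setting this equal to 0.232 atm^-1 and taking the physical root (0 < X < 1) gives X = 0.466.
Then n_E = 0.534, n_T = 3.44, so y_E = 0.155.

y_E = 0.155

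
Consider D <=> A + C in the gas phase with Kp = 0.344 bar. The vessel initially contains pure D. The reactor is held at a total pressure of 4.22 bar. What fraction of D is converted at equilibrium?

Basis: 1 mol D initially; let X = conversion of D. Extent ξ = X.
Mole table: n_D = 1 − X; n_A = X; n_C = X.
n_T = Σnᵢ = 1 + X.
Mole fractions y_i = n_i/n_T; Kp = p_A p_C / (p_D) with p_i = y_i·P.
Equating to 0.344 bar and solving on 0 < X < 1: X = 0.275.

X = 0.275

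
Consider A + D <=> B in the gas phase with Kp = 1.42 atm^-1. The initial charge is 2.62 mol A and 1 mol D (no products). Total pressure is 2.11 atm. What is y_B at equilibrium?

Basis: 1 mol D initially; let X = conversion of D. Extent ξ = X.
Mole table: n_A = 2.62 − X; n_D = 1 − X; n_B = X.
Total moles n_T = 3.62 − X.
With p_i = (n_i/n_T)P, Kp = p_B / (p_A p_D).
Substituting and setting equal to 1.42 atm^-1 gives a polynomial in X; the root in (0,1) is X = 0.665.
Then n_B = 0.665, n_T = 2.96, so y_B = 0.225.

y_B = 0.225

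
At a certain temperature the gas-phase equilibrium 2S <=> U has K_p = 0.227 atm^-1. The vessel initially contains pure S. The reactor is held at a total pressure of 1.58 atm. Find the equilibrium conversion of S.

Basis: 1 mol S initially; let X = conversion of S. Extent ξ = 0.5X.
Mole table: n_S = 1 − X; n_U = 0.5X.
Total moles n_T = 1 − 0.5X.
y_i = n_i/n_T, p_i = y_i·P. K_p = p_U / (p_S^2).
Setting this equal to 0.227 atm^-1 and taking the physical root (0 < X < 1) gives X = 0.359.

X = 0.359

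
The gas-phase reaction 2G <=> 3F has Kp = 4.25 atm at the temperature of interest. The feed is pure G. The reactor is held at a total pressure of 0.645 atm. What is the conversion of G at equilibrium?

X = 0.664

Let X = conversion of G (basis 1 mol G); extent of reaction ξ = 0.5X.
Mole table: n_G = 1 − X; n_F = 1.5X.
Total moles n_T = 1 + 0.5X.
Mole fractions y_i = n_i/n_T; Kp = p_F^3 / (p_G^2) with p_i = y_i·P.
Equating to 4.25 atm and solving on 0 < X < 1: X = 0.664.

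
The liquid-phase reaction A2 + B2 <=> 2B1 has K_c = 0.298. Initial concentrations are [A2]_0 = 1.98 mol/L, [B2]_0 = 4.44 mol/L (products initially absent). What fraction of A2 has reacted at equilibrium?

X = 0.314

Let X = conversion of A2; extent ξ = 1.98·X mol/L.
Concentrations: [A2] = 1.98 − 1.98X; [B2] = 4.44 − 1.98X; [B1] = 3.96X.
K_c = [B1]^2 / ([A2] [B2]).
Setting equal to 0.298 and solving for X on (0,1) gives X = 0.314.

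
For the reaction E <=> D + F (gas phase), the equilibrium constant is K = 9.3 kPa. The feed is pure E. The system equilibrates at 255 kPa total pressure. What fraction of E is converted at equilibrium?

X = 0.188

Basis: 1 mol E initially; let X = conversion of E. Extent ξ = X.
Moles: n_E = 1 − X; n_D = X; n_F = X.
Summing: n_T = 1 + X.
y_i = n_i/n_T, p_i = y_i·P. K = p_D p_F / (p_E).
Setting this equal to 9.3 kPa and taking the physical root (0 < X < 1) gives X = 0.188.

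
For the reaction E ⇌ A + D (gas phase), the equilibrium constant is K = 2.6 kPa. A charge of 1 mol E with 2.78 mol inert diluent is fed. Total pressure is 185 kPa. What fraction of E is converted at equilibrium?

X = 0.210

Basis: 1 mol E initially; let X = conversion of E. Extent ξ = X.
Species balance: n_E = 1 − X; n_A = X; n_D = X; n_I = 2.78 (inert).
n_T = Σnᵢ = 3.78 + X.
With p_i = (n_i/n_T)P, K = p_A p_D / (p_E).
This yields a degree-2 equation in X; solving on (0,1), X = 0.210.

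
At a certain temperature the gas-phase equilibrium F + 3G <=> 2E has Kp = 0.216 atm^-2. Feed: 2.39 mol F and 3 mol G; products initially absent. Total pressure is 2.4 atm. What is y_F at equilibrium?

Basis: 3 mol G initially; let X = conversion of G. Extent ξ = X.
Species balance: n_F = 2.39 − X; n_G = 3 − 3X; n_E = 2X.
n_T = Σnᵢ = 5.39 − 2X.
With p_i = (n_i/n_T)P, Kp = p_E^2 / (p_F p_G^3).
This yields a degree-4 equation in X; solving on (0,1), X = 0.407.
Then n_F = 1.98, n_T = 4.58, so y_F = 0.433.

y_F = 0.433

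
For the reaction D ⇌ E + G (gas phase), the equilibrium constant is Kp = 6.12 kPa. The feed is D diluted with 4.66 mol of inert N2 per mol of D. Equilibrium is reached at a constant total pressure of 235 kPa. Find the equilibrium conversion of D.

Basis: 1 mol D initially; let X = conversion of D. Extent ξ = X.
Species balance: n_D = 1 − X; n_E = X; n_G = X; n_I = 4.66 (inert).
Summing: n_T = 5.66 + X.
With p_i = (n_i/n_T)P, Kp = p_E p_G / (p_D).
Substituting and setting equal to 6.12 kPa gives a polynomial in X; the root in (0,1) is X = 0.324.

X = 0.324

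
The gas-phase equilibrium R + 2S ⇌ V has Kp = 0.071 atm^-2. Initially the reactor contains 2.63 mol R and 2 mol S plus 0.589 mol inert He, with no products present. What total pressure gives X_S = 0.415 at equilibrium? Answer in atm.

P = 6.09 atm

Basis: 2 mol S initially; let X = conversion of S. Extent ξ = X.
At extent ξ: n_R = 2.63 − X; n_S = 2 − 2X; n_V = X; n_I = 0.589 (inert).
n_T = Σnᵢ = 5.22 − 2X.
Kp = p_V / (p_R p_S^2) with p_i = (n_i/n_T)·P.
At X = 0.415: the mole-fraction product g(X) = Π y_i^ν_i = 2.637. Since Kp = g(X)·P^{-2}, P = (g/Kp)^(1/2) = (2.637/0.071)^(1/2) = 6.09 atm.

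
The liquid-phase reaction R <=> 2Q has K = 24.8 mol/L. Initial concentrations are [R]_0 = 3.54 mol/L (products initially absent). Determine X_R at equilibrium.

Let X = conversion of R; extent ξ = 3.54·X mol/L.
Concentrations: [R] = 3.54 − 3.54X; [Q] = 7.08X.
K = [Q]^2 / ([R]).
Setting equal to 24.8 and solving for X on (0,1) gives X = 0.711.

X = 0.711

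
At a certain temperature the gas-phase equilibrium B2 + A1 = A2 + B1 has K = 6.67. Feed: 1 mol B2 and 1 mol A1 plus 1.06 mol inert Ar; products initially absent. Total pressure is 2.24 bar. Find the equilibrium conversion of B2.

Let X = conversion of B2 (basis 1 mol B2); extent of reaction ξ = X.
At extent ξ: n_B2 = 1 − X; n_A1 = 1 − X; n_A2 = X; n_B1 = X; n_I = 1.06 (inert).
n_T stays at 3.06 (no change in mole number).
Mole fractions y_i = n_i/n_T; K = p_A2 p_B1 / (p_B2 p_A1) with p_i = y_i·P.
Equating to 6.67 and solving on 0 < X < 1: X = 0.721.

X = 0.721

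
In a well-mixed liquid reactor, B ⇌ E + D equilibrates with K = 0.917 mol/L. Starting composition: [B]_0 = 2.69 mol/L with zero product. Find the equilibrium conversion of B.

Let X = conversion of B; extent ξ = 2.69·X mol/L.
Concentrations: [B] = 2.69 − 2.69X; [E] = 2.69X; [D] = 2.69X.
K = [E] [D] / ([B]).
Solving K = 0.917 for X ∈ (0,1): X = 0.438.

X = 0.438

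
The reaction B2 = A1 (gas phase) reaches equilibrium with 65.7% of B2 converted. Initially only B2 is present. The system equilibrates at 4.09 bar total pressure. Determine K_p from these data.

K_p = 1.92

Let X = conversion of B2 (basis 1 mol B2); extent of reaction ξ = X.
At extent ξ: n_B2 = 1 − X; n_A1 = X.
Total moles n_T = 1 (Δν = 0, constant).
At X = 0.657: n_B2 = 0.343, n_A1 = 0.657, n_T = 1.
p_i = (n_i/n_T)·P. K_p = p_A1 / (p_B2) = 1.92.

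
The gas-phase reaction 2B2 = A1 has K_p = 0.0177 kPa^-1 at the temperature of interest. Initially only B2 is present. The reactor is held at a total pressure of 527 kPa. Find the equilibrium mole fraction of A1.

y_A1 = 0.722

Take 1 mol B2 as basis and let X be its fractional conversion, so ξ = 0.5X.
Species balance: n_B2 = 1 − X; n_A1 = 0.5X.
Total moles n_T = 1 − 0.5X.
With p_i = (n_i/n_T)P, K_p = p_A1 / (p_B2^2).
Equating to 0.0177 kPa^-1 and solving on 0 < X < 1: X = 0.838.
Then n_A1 = 0.419, n_T = 0.581, so y_A1 = 0.722.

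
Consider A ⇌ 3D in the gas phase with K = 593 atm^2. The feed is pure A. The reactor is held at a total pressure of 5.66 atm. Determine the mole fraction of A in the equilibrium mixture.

y_A = 0.047

Let X = conversion of A (basis 1 mol A); extent of reaction ξ = X.
At extent ξ: n_A = 1 − X; n_D = 3X.
Total moles n_T = 1 + 2X.
Mole fractions y_i = n_i/n_T; K = p_D^3 / (p_A) with p_i = y_i·P.
This yields a degree-3 equation in X; solving on (0,1), X = 0.872.
Then n_A = 0.128, n_T = 2.74, so y_A = 0.047.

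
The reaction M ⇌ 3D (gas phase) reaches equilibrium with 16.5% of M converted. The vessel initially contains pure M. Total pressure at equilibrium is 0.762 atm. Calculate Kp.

Basis: 1 mol M initially; let X = conversion of M. Extent ξ = X.
Moles: n_M = 1 − X; n_D = 3X.
Summing: n_T = 1 + 2X.
At X = 0.165: n_M = 0.835, n_D = 0.495, n_T = 1.33.
p_i = (n_i/n_T)·P. Kp = p_D^3 / (p_M) = 0.0477 atm^2.

Kp = 0.0477 atm^2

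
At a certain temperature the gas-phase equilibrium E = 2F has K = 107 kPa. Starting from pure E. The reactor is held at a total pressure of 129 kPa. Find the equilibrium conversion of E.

X = 0.414

Take 1 mol E as basis and let X be its fractional conversion, so ξ = X.
At extent ξ: n_E = 1 − X; n_F = 2X.
Summing: n_T = 1 + X.
y_i = n_i/n_T, p_i = y_i·P. K = p_F^2 / (p_E).
Equating to 107 kPa and solving on 0 < X < 1: X = 0.414.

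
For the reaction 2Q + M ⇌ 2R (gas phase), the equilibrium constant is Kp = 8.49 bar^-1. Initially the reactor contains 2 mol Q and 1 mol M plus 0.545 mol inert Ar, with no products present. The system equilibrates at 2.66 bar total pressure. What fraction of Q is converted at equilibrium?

Take 2 mol Q as basis and let X be its fractional conversion, so ξ = X.
Moles: n_Q = 2 − 2X; n_M = 1 − X; n_R = 2X; n_I = 0.545 (inert).
n_T = Σnᵢ = 3.54 − X.
Mole fractions y_i = n_i/n_T; Kp = p_R^2 / (p_Q^2 p_M) with p_i = y_i·P.
Equating to 8.49 bar^-1 and solving on 0 < X < 1: X = 0.629.

X = 0.629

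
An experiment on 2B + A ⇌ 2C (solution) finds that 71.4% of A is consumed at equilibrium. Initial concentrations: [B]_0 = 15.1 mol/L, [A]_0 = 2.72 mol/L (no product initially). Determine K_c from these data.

Let X = conversion of A.
Concentrations: [B] = 15.1 − 5.44X; [A] = 2.72 − 2.72X; [C] = 5.44X.
At X = 0.714: [B] = 11.2, [A] = 0.778, [C] = 3.88.
K_c = [C]^2 / ([B]^2 [A]) = 0.154 L/mol.

K_c = 0.154 L/mol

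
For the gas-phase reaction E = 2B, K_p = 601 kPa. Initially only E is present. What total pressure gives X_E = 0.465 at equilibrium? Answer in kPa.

P = 545 kPa

Basis: 1 mol E initially; let X = conversion of E. Extent ξ = X.
Mole table: n_E = 1 − X; n_B = 2X.
Total moles n_T = 1 + X.
K_p = p_B^2 / (p_E) with p_i = (n_i/n_T)·P.
At X = 0.465: the mole-fraction product g(X) = Π y_i^ν_i = 1.104. Since K_p = g(X)·P^{1}, P = (K_p/g)^(1/1) = (601/1.104)^(1/1) = 545 kPa.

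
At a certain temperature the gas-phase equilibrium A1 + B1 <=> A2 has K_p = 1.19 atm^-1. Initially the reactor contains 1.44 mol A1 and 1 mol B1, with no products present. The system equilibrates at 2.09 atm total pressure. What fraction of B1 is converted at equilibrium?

Basis: 1 mol B1 initially; let X = conversion of B1. Extent ξ = X.
Mole table: n_A1 = 1.44 − X; n_B1 = 1 − X; n_A2 = X.
Total moles n_T = 2.44 − X.
Mole fractions y_i = n_i/n_T; K_p = p_A2 / (p_A1 p_B1) with p_i = y_i·P.
Substituting and setting equal to 1.19 atm^-1 gives a polynomial in X; the root in (0,1) is X = 0.541.

X = 0.541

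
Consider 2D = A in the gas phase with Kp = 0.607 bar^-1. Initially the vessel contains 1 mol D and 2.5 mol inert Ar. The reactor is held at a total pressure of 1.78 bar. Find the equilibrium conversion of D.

X = 0.309

Let X = conversion of D (basis 1 mol D); extent of reaction ξ = 0.5X.
Moles: n_D = 1 − X; n_A = 0.5X; n_I = 2.5 (inert).
Total moles n_T = 3.5 − 0.5X.
y_i = n_i/n_T, p_i = y_i·P. Kp = p_A / (p_D^2).
Equating to 0.607 bar^-1 and solving on 0 < X < 1: X = 0.309.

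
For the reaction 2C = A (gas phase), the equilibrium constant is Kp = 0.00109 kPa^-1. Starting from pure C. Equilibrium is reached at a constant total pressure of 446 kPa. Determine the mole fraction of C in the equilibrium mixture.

Take 1 mol C as basis and let X be its fractional conversion, so ξ = 0.5X.
At extent ξ: n_C = 1 − X; n_A = 0.5X.
n_T = Σnᵢ = 1 − 0.5X.
y_i = n_i/n_T, p_i = y_i·P. Kp = p_A / (p_C^2).
Substituting and setting equal to 0.00109 kPa^-1 gives a polynomial in X; the root in (0,1) is X = 0.417.
Then n_C = 0.583, n_T = 0.791, so y_C = 0.736.

y_C = 0.736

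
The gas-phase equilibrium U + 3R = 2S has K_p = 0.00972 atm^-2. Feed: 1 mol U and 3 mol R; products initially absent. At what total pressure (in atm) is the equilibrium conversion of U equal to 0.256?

P = 6.3 atm

Basis: 1 mol U initially; let X = conversion of U. Extent ξ = X.
At extent ξ: n_U = 1 − X; n_R = 3 − 3X; n_S = 2X.
Total moles n_T = 4 − 2X.
K_p = p_S^2 / (p_U p_R^3) with p_i = (n_i/n_T)·P.
At X = 0.256: the mole-fraction product g(X) = Π y_i^ν_i = 0.3855. Since K_p = g(X)·P^{-2}, P = (g/K_p)^(1/2) = (0.3855/0.00972)^(1/2) = 6.3 atm.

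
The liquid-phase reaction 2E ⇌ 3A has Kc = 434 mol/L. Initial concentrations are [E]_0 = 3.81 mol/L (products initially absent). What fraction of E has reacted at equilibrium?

X = 0.862

Let X = conversion of E; extent ξ = 3.81X/2 mol/L.
Concentrations: [E] = 3.81 − 3.81X; [A] = 5.71X.
Kc = [A]^3 / ([E]^2).
Equating to 434 mol/L: the physical root is X = 0.862.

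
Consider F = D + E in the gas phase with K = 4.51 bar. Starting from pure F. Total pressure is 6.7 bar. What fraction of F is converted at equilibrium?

X = 0.634

Let X = conversion of F (basis 1 mol F); extent of reaction ξ = X.
Species balance: n_F = 1 − X; n_D = X; n_E = X.
n_T = Σnᵢ = 1 + X.
Mole fractions y_i = n_i/n_T; K = p_D p_E / (p_F) with p_i = y_i·P.
Equating to 4.51 bar and solving on 0 < X < 1: X = 0.634.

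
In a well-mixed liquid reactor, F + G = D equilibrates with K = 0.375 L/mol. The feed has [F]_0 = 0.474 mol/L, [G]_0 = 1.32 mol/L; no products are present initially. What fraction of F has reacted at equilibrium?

X = 0.306

Let X = conversion of F; extent ξ = 0.474·X mol/L.
Concentrations: [F] = 0.474 − 0.474X; [G] = 1.32 − 0.474X; [D] = 0.474X.
K = [D] / ([F] [G]).
Setting equal to 0.375 and solving for X on (0,1) gives X = 0.306.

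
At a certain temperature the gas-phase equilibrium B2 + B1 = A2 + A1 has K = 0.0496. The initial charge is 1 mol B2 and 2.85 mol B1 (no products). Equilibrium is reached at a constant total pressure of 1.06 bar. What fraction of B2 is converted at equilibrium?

X = 0.298

Take 1 mol B2 as basis and let X be its fractional conversion, so ξ = X.
Moles: n_B2 = 1 − X; n_B1 = 2.85 − X; n_A2 = X; n_A1 = X.
Since Δν = 0, n_T = 3.85 throughout.
y_i = n_i/n_T, p_i = y_i·P. K = p_A2 p_A1 / (p_B2 p_B1).
Setting this equal to 0.0496 and taking the physical root (0 < X < 1) gives X = 0.298.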